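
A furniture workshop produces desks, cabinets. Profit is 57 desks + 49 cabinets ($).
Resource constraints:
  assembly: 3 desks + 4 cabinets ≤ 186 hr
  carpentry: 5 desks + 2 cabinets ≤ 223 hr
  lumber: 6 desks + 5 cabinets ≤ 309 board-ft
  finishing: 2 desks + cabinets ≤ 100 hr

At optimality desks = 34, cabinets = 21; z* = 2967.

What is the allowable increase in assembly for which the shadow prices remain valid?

Binding constraints: assembly, lumber. The basis is B = [[3,4],[6,5]] with det -9.
Per unit increase in assembly, x* moves by d = (-0.5556, 0.6667).
The basis stays optimal until desks reaches 0; allowable increase = 61.2 hr.

61.2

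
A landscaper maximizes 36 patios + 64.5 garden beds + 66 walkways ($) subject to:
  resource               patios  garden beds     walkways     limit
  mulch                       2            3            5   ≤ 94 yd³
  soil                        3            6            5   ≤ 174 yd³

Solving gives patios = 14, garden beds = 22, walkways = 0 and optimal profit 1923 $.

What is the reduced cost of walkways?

Check each constraint at x*: mulch 94/94 (tight); soil 174/174 (tight).
The binding rows give the dual system: 2·y_mulch + 3·y_soil = 36 and 3·y_mulch + 6·y_soil = 64.5.
This yields shadow prices y_mulch = 7.5, y_soil = 7.
Reduced cost of walkways: c₃ − yᵀa₃ = 66 − (7.5·5 + 7·5) = 66 − 72.5 = -6.5.

-6.5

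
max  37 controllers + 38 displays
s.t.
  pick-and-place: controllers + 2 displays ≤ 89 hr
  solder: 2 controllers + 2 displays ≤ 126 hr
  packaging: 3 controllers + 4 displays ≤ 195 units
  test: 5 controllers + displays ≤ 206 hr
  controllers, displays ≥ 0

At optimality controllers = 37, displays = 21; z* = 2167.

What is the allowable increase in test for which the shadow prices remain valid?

Binding constraints: packaging, test. The basis is B = [[3,4],[5,1]] with det -17.
Per unit increase in test, x* moves by d = (0.2353, -0.1765).
The basis stays optimal until solder becomes binding; allowable increase = 85 hr.

85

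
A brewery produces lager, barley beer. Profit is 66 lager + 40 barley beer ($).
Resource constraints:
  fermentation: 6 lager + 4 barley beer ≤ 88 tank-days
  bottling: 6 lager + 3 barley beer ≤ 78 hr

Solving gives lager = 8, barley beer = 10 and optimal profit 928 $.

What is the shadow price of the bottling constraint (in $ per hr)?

Check each constraint at x*: fermentation 88/88 (tight); bottling 78/78 (tight).
From A_Bᵀ y = c: 6·y_fermentation + 6·y_bottling = 66; 4·y_fermentation + 3·y_bottling = 40.
Solving: y_fermentation = 7, y_bottling = 4.
Shadow price of bottling = 4.

4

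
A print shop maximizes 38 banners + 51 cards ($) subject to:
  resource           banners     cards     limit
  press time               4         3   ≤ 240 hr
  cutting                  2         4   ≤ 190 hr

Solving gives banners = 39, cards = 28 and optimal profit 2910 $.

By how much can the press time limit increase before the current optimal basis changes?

Binding constraints: press time, cutting. The basis is B = [[4,3],[2,4]] with det 10.
Per unit increase in press time, x* moves by d = (0.4, -0.2).
The basis stays optimal until cards reaches 0; allowable increase = 140 hr.

140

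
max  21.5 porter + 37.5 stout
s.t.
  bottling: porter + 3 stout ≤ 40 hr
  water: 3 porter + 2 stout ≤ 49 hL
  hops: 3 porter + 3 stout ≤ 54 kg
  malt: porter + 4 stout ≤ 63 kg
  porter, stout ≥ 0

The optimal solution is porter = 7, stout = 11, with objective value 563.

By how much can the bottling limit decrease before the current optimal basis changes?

Binding constraints: bottling, hops. The basis is B = [[1,3],[3,3]] with det -6.
Per unit decrease in bottling, x* moves by d = (0.5, -0.5).
The basis stays optimal until water becomes binding; allowable decrease = 12 hr.

12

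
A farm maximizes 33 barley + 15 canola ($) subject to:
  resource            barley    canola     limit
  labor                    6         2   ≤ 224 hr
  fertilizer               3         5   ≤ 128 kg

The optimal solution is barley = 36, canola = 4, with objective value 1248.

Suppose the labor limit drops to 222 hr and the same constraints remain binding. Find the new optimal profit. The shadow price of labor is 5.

Δb = -2, so new z* = 1248 + (5)·(-2) = 1248 − 10 = 1238.

1238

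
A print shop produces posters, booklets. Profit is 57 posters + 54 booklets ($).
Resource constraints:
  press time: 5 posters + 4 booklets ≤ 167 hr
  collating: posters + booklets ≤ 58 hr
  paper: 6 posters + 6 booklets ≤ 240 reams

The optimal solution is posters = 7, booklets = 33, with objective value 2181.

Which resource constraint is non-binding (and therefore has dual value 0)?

press time: 167/167 (binding)
collating: 40/58 (slack 18)
paper: 240/240 (binding)
By complementary slackness, a constraint with positive slack has shadow price 0 → collating.

collating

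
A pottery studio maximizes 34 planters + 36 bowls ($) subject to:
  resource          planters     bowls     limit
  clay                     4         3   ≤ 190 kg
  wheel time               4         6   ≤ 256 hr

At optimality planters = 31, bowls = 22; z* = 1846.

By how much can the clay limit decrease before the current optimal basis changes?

62

Binding constraints: clay, wheel time. The basis is B = [[4,3],[4,6]] with det 12.
Per unit decrease in clay, x* moves by d = (-0.5, 0.3333).
The basis stays optimal until planters reaches 0; allowable decrease = 62 kg.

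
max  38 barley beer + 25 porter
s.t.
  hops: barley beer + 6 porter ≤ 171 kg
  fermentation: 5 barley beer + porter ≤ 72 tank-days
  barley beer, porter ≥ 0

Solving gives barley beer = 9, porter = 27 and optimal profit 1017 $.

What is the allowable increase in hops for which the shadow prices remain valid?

Binding constraints: hops, fermentation. The basis is B = [[1,6],[5,1]] with det -29.
Per unit increase in hops, x* moves by d = (-0.0345, 0.1724).
The basis stays optimal until barley beer reaches 0; allowable increase = 261 kg.

261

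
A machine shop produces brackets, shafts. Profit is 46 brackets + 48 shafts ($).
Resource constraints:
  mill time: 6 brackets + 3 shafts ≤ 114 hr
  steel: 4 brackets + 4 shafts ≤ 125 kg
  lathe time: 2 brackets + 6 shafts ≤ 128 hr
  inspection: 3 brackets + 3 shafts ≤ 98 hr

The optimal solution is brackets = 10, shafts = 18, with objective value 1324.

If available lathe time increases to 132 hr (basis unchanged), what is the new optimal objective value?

1344

Binding: mill time and lathe time. Non-binding: steel (13 unused), inspection (14 unused).
Since steel, inspection are not tight, their duals are 0.
The binding rows give the dual system: 6·y_mill time + 2·y_lathe time = 46 and 3·y_mill time + 6·y_lathe time = 48.
→ y_mill time = 6 and y_lathe time = 5.
Δz = y_lathe time·Δb = 5 × (4) = 20, so new z* = 1324 + 20 = 1344.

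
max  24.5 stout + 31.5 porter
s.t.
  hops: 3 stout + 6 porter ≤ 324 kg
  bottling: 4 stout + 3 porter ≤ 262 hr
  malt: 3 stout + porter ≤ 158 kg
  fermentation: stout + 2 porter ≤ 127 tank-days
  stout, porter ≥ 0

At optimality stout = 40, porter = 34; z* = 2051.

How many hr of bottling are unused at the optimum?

0

bottling used = 4·40 + 3·34 = 262; slack = 262 − 262 = 0.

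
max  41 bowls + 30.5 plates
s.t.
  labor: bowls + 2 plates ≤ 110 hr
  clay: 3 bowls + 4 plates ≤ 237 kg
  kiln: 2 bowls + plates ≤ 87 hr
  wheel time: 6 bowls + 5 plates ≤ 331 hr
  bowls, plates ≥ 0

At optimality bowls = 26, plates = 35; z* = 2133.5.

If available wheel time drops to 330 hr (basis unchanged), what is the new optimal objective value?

2128.5

At the optimum: labor uses 96 of 110 (slack = 14); clay uses 218 of 237 (slack = 19); kiln uses 87 of 87 (binding); wheel time uses 331 of 331 (binding).
Slack constraints have shadow price 0 (complementary slackness).
Dual feasibility on the basic columns requires 2·y_kiln + 6·y_wheel time = 41, 1·y_kiln + 5·y_wheel time = 30.5.
This yields shadow prices y_kiln = 5.5, y_wheel time = 5.
Δz = y_wheel time·Δb = 5 × (-1) = -5, so new z* = 2133.5 − 5 = 2128.5.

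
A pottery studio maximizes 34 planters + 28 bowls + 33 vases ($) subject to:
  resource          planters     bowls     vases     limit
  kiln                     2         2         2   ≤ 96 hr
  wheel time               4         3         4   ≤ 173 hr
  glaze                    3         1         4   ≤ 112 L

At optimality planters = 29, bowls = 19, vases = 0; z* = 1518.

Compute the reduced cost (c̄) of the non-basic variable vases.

At the optimum: kiln uses 96 of 96 (binding); wheel time uses 173 of 173 (binding); glaze uses 106 of 112 (slack = 6).
Slack constraints have shadow price 0 (complementary slackness).
Dual feasibility on the basic columns requires 2·y_kiln + 4·y_wheel time = 34, 2·y_kiln + 3·y_wheel time = 28.
This yields shadow prices y_kiln = 5, y_wheel time = 6.
Reduced cost of vases: c₃ − yᵀa₃ = 33 − (5·2 + 6·4) = 33 − 34 = -1.

-1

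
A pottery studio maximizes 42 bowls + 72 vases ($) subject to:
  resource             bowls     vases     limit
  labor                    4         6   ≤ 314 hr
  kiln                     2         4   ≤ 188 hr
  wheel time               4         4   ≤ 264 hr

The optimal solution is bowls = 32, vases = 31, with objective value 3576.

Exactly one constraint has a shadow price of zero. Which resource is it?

labor: 314/314 (binding)
kiln: 188/188 (binding)
wheel time: 252/264 (slack 12)
By complementary slackness, a constraint with positive slack has shadow price 0 → wheel time.

wheel time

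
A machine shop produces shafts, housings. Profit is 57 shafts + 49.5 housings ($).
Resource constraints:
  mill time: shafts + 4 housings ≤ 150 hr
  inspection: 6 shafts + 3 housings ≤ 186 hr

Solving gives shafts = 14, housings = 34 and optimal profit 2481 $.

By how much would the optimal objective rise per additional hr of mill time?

Check each constraint at x*: mill time 150/150 (tight); inspection 186/186 (tight).
The binding rows give the dual system: 1·y_mill time + 6·y_inspection = 57 and 4·y_mill time + 3·y_inspection = 49.5.
Solving: y_mill time = 6, y_inspection = 8.5.
Shadow price of mill time = 6.

6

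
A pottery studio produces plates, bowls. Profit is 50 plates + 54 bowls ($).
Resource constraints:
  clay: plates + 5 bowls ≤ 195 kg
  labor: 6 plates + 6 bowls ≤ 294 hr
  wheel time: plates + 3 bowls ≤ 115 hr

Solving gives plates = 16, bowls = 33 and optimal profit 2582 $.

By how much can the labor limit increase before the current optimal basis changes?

396

Binding constraints: labor, wheel time. The basis is B = [[6,6],[1,3]] with det 12.
Per unit increase in labor, x* moves by d = (0.25, -0.0833).
The basis stays optimal until bowls reaches 0; allowable increase = 396 hr.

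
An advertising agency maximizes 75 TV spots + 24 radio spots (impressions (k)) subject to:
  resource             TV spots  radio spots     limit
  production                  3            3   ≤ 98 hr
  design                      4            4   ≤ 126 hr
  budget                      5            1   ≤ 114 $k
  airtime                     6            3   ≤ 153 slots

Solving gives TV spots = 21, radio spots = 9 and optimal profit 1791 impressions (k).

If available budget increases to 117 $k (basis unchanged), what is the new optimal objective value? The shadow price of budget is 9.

Δb = 3, so new z* = 1791 + (9)·(3) = 1791 + 27 = 1818.

1818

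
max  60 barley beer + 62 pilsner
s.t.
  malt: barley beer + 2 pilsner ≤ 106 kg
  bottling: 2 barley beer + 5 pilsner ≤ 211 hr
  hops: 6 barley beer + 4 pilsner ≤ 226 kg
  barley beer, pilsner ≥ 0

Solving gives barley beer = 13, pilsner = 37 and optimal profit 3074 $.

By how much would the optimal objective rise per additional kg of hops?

Check each constraint at x*: malt 87/106 (slack 19); bottling 211/211 (tight); hops 226/226 (tight).
Since malt is not tight, its dual is 0.
The binding rows give the dual system: 2·y_bottling + 6·y_hops = 60 and 5·y_bottling + 4·y_hops = 62.
Solving: y_bottling = 6, y_hops = 8.
Shadow price of hops = 8.

8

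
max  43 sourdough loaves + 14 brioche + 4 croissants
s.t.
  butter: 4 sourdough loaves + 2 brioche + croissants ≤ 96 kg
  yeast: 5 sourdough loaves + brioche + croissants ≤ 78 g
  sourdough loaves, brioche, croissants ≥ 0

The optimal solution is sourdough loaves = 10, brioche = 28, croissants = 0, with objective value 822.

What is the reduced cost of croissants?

-5.5

Check each constraint at x*: butter 96/96 (tight); yeast 78/78 (tight).
From A_Bᵀ y = c: 4·y_butter + 5·y_yeast = 43; 2·y_butter + 1·y_yeast = 14.
→ y_butter = 4.5 and y_yeast = 5.
Reduced cost of croissants: c₃ − yᵀa₃ = 4 − (4.5·1 + 5·1) = 4 − 9.5 = -5.5.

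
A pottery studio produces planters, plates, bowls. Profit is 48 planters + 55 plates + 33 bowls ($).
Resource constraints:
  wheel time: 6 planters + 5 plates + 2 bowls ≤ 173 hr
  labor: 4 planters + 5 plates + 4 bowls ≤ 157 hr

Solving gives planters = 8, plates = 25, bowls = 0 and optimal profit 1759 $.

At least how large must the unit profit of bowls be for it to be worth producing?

Both wheel time and labor are binding at x*.
Dual feasibility on the basic columns requires 6·y_wheel time + 4·y_labor = 48, 5·y_wheel time + 5·y_labor = 55.
This yields shadow prices y_wheel time = 2, y_labor = 9.
bowls enters the basis when its profit ≥ yᵀa₃ = 2·2 + 9·4 = 40.

40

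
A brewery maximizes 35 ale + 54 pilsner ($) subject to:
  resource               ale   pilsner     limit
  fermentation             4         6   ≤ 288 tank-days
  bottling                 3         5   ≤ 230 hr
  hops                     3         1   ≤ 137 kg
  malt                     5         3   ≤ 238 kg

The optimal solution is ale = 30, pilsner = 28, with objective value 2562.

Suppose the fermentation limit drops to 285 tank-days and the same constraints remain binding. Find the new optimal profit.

Check each constraint at x*: fermentation 288/288 (tight); bottling 230/230 (tight); hops 118/137 (slack 19); malt 234/238 (slack 4).
Since hops, malt are not tight, their duals are 0.
Dual feasibility on the basic columns requires 4·y_fermentation + 3·y_bottling = 35, 6·y_fermentation + 5·y_bottling = 54.
Solving: y_fermentation = 6.5, y_bottling = 3.
Δz = y_fermentation·Δb = 6.5 × (-3) = -19.5, so new z* = 2562 − 19.5 = 2542.5.

2542.5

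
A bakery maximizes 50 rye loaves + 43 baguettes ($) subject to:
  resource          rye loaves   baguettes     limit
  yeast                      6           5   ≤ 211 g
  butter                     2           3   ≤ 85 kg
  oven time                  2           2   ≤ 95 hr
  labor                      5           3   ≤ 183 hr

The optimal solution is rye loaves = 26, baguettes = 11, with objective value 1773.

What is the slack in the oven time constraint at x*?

oven time used = 2·26 + 2·11 = 74; slack = 95 − 74 = 21.

21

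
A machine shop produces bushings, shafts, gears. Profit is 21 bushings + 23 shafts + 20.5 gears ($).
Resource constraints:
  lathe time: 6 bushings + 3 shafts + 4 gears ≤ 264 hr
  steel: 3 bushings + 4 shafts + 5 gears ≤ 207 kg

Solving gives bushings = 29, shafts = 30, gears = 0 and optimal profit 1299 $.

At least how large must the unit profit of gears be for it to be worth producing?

29

At the optimum: lathe time uses 264 of 264 (binding); steel uses 207 of 207 (binding).
From A_Bᵀ y = c: 6·y_lathe time + 3·y_steel = 21; 3·y_lathe time + 4·y_steel = 23.
Solving: y_lathe time = 1, y_steel = 5.
gears enters the basis when its profit ≥ yᵀa₃ = 1·4 + 5·5 = 29.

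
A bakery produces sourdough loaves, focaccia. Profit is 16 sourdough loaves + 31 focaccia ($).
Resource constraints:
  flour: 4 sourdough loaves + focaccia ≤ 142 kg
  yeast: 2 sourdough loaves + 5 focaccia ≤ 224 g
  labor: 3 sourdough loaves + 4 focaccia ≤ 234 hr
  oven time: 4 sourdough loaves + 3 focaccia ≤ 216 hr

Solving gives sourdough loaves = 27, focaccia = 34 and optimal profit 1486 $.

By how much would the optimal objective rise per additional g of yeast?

Check each constraint at x*: flour 142/142 (tight); yeast 224/224 (tight); labor 217/234 (slack 17); oven time 210/216 (slack 6).
By complementary slackness, y = 0 for the non-binding constraints.
From A_Bᵀ y = c: 4·y_flour + 2·y_yeast = 16; 1·y_flour + 5·y_yeast = 31.
→ y_flour = 1 and y_yeast = 6.
Shadow price of yeast = 6.

6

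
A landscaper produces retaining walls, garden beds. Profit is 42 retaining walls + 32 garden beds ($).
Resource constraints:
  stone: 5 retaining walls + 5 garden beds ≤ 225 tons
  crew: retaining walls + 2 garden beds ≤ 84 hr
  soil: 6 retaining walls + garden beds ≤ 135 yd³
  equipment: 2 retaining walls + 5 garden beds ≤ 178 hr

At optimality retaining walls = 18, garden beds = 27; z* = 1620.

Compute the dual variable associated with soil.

2

At the optimum: stone uses 225 of 225 (binding); crew uses 72 of 84 (slack = 12); soil uses 135 of 135 (binding); equipment uses 171 of 178 (slack = 7).
Slack constraints have shadow price 0 (complementary slackness).
From A_Bᵀ y = c: 5·y_stone + 6·y_soil = 42; 5·y_stone + 1·y_soil = 32.
This yields shadow prices y_stone = 6, y_soil = 2.
Shadow price of soil = 2.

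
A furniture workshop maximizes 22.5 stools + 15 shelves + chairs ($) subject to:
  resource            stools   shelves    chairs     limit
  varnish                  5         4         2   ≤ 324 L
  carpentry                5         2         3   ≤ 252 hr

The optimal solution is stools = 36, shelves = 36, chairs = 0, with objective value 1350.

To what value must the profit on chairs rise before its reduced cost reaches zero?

At the optimum: varnish uses 324 of 324 (binding); carpentry uses 252 of 252 (binding).
Dual feasibility on the basic columns requires 5·y_varnish + 5·y_carpentry = 22.5, 4·y_varnish + 2·y_carpentry = 15.
→ y_varnish = 3 and y_carpentry = 1.5.
chairs enters the basis when its profit ≥ yᵀa₃ = 3·2 + 1.5·3 = 10.5.

10.5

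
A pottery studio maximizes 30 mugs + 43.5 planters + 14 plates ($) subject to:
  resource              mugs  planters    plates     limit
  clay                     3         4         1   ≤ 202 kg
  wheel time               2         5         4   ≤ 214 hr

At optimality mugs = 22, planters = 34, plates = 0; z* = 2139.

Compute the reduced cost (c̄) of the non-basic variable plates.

-1

Both clay and wheel time are binding at x*.
The binding rows give the dual system: 3·y_clay + 2·y_wheel time = 30 and 4·y_clay + 5·y_wheel time = 43.5.
→ y_clay = 9 and y_wheel time = 1.5.
Reduced cost of plates: c₃ − yᵀa₃ = 14 − (9·1 + 1.5·4) = 14 − 15 = -1.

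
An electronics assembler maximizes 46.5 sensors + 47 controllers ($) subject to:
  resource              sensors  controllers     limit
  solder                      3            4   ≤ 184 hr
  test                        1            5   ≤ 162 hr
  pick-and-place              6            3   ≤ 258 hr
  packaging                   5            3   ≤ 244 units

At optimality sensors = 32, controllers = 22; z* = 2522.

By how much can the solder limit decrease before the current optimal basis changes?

Binding constraints: solder, pick-and-place. The basis is B = [[3,4],[6,3]] with det -15.
Per unit decrease in solder, x* moves by d = (0.2, -0.4).
The basis stays optimal until controllers reaches 0; allowable decrease = 55 hr.

55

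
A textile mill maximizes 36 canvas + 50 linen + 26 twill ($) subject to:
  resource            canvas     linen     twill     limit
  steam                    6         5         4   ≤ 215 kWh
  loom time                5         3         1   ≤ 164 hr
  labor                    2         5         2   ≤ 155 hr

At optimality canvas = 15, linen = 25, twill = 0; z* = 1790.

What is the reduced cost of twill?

-2

Check each constraint at x*: steam 215/215 (tight); loom time 150/164 (slack 14); labor 155/155 (tight).
Slack constraints have shadow price 0 (complementary slackness).
Dual feasibility on the basic columns requires 6·y_steam + 2·y_labor = 36, 5·y_steam + 5·y_labor = 50.
This yields shadow prices y_steam = 4, y_labor = 6.
Reduced cost of twill: c₃ − yᵀa₃ = 26 − (4·4 + 6·2) = 26 − 28 = -2.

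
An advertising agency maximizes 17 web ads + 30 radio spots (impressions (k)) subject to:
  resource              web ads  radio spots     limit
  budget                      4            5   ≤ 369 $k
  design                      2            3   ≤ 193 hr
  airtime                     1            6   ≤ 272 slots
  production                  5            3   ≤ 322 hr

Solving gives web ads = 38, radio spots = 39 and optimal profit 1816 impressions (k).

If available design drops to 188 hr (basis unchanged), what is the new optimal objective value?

Check each constraint at x*: budget 347/369 (slack 22); design 193/193 (tight); airtime 272/272 (tight); production 307/322 (slack 15).
Slack constraints have shadow price 0 (complementary slackness).
Dual feasibility on the basic columns requires 2·y_design + 1·y_airtime = 17, 3·y_design + 6·y_airtime = 30.
→ y_design = 8 and y_airtime = 1.
Δz = y_design·Δb = 8 × (-5) = -40, so new z* = 1816 − 40 = 1776.

1776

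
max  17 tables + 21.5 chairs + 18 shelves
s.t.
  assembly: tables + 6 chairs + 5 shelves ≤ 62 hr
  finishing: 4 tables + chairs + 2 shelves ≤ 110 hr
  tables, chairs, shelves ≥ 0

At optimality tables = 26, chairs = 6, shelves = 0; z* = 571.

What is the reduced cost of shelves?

-4

Both assembly and finishing are binding at x*.
From A_Bᵀ y = c: 1·y_assembly + 4·y_finishing = 17; 6·y_assembly + 1·y_finishing = 21.5.
→ y_assembly = 3 and y_finishing = 3.5.
Reduced cost of shelves: c₃ − yᵀa₃ = 18 − (3·5 + 3.5·2) = 18 − 22 = -4.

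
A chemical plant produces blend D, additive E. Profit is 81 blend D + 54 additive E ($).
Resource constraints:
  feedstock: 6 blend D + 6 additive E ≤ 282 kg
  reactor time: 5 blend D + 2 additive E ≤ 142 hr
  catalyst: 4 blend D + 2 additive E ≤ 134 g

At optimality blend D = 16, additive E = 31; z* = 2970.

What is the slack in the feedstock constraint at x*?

0

feedstock used = 6·16 + 6·31 = 282; slack = 282 − 282 = 0.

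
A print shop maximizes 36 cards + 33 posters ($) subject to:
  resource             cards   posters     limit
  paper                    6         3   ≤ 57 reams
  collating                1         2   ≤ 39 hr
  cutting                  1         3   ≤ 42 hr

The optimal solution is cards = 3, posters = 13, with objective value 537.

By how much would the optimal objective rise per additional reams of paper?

Check each constraint at x*: paper 57/57 (tight); collating 29/39 (slack 10); cutting 42/42 (tight).
Slack constraints have shadow price 0 (complementary slackness).
Dual feasibility on the basic columns requires 6·y_paper + 1·y_cutting = 36, 3·y_paper + 3·y_cutting = 33.
This yields shadow prices y_paper = 5, y_cutting = 6.
Shadow price of paper = 5.

5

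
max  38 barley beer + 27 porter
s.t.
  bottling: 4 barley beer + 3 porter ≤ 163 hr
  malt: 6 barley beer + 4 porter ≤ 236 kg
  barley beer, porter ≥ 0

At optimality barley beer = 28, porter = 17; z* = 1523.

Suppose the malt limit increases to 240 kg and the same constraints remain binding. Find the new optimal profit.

1535

Both bottling and malt are binding at x*.
From A_Bᵀ y = c: 4·y_bottling + 6·y_malt = 38; 3·y_bottling + 4·y_malt = 27.
This yields shadow prices y_bottling = 5, y_malt = 3.
Δz = y_malt·Δb = 3 × (4) = 12, so new z* = 1523 + 12 = 1535.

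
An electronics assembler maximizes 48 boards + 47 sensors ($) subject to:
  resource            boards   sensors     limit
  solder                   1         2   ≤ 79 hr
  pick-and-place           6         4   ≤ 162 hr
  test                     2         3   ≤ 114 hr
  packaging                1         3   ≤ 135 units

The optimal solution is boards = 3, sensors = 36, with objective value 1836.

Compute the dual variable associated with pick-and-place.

Binding: pick-and-place and test. Non-binding: solder (4 unused), packaging (24 unused).
Since solder, packaging are not tight, their duals are 0.
From A_Bᵀ y = c: 6·y_pick-and-place + 2·y_test = 48; 4·y_pick-and-place + 3·y_test = 47.
Solving: y_pick-and-place = 5, y_test = 9.
Shadow price of pick-and-place = 5.

5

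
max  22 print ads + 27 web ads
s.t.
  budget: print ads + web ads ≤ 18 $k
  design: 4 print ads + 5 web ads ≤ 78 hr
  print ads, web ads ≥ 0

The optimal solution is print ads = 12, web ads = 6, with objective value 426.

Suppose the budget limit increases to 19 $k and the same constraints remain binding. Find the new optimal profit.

Both budget and design are binding at x*.
From A_Bᵀ y = c: 1·y_budget + 4·y_design = 22; 1·y_budget + 5·y_design = 27.
Solving: y_budget = 2, y_design = 5.
Δz = y_budget·Δb = 2 × (1) = 2, so new z* = 426 + 2 = 428.

428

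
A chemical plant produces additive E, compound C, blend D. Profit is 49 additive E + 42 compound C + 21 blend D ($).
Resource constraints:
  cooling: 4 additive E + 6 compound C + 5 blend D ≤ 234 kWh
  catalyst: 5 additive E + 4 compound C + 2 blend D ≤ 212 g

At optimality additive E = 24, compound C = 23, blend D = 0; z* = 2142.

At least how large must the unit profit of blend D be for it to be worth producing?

Both cooling and catalyst are binding at x*.
The binding rows give the dual system: 4·y_cooling + 5·y_catalyst = 49 and 6·y_cooling + 4·y_catalyst = 42.
This yields shadow prices y_cooling = 1, y_catalyst = 9.
blend D enters the basis when its profit ≥ yᵀa₃ = 1·5 + 9·2 = 23.

23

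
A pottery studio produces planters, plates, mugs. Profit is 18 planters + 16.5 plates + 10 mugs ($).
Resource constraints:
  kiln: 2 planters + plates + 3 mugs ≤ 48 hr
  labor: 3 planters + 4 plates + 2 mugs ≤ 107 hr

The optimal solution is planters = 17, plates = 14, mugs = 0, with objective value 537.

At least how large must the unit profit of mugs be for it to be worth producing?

19.5

At the optimum: kiln uses 48 of 48 (binding); labor uses 107 of 107 (binding).
The binding rows give the dual system: 2·y_kiln + 3·y_labor = 18 and 1·y_kiln + 4·y_labor = 16.5.
Solving: y_kiln = 4.5, y_labor = 3.
mugs enters the basis when its profit ≥ yᵀa₃ = 4.5·3 + 3·2 = 19.5.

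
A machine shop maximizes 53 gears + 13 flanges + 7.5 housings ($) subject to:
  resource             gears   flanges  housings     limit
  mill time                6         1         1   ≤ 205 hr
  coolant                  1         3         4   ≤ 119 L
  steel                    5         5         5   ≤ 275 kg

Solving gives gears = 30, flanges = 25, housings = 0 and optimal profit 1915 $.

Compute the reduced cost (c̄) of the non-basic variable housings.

-5.5

Binding: mill time and steel. Non-binding: coolant (14 unused).
Slack constraints have shadow price 0 (complementary slackness).
From A_Bᵀ y = c: 6·y_mill time + 5·y_steel = 53; 1·y_mill time + 5·y_steel = 13.
Solving: y_mill time = 8, y_steel = 1.
Reduced cost of housings: c₃ − yᵀa₃ = 7.5 − (8·1 + 1·5) = 7.5 − 13 = -5.5.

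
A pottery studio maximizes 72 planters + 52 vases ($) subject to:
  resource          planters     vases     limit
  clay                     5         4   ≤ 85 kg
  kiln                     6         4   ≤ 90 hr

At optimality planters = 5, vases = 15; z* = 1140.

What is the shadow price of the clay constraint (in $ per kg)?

Check each constraint at x*: clay 85/85 (tight); kiln 90/90 (tight).
From A_Bᵀ y = c: 5·y_clay + 6·y_kiln = 72; 4·y_clay + 4·y_kiln = 52.
→ y_clay = 6 and y_kiln = 7.
Shadow price of clay = 6.

6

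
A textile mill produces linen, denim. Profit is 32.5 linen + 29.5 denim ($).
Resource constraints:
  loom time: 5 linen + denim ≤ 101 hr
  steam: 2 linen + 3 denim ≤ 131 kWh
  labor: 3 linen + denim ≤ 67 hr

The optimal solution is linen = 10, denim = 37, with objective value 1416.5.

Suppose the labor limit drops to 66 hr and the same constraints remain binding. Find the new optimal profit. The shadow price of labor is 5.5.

1411

Δb = -1, so new z* = 1416.5 + (5.5)·(-1) = 1416.5 − 5.5 = 1411.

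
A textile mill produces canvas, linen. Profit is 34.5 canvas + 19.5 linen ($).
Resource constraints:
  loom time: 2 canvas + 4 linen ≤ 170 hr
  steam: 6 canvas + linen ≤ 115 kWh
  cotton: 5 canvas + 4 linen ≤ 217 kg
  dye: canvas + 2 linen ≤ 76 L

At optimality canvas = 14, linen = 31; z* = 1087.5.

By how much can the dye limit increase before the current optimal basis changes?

9

Binding constraints: steam, dye. The basis is B = [[6,1],[1,2]] with det 11.
Per unit increase in dye, x* moves by d = (-0.0909, 0.5455).
The basis stays optimal until loom time becomes binding; allowable increase = 9 L.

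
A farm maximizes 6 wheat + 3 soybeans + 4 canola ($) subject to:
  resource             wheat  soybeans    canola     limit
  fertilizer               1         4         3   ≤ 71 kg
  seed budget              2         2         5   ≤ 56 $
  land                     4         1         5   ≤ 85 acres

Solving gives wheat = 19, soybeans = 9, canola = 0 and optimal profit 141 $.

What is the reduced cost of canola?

Binding: seed budget and land. Non-binding: fertilizer (16 unused).
Slack constraints have shadow price 0 (complementary slackness).
Dual feasibility on the basic columns requires 2·y_seed budget + 4·y_land = 6, 2·y_seed budget + 1·y_land = 3.
This yields shadow prices y_seed budget = 1, y_land = 1.
Reduced cost of canola: c₃ − yᵀa₃ = 4 − (1·5 + 1·5) = 4 − 10 = -6.

-6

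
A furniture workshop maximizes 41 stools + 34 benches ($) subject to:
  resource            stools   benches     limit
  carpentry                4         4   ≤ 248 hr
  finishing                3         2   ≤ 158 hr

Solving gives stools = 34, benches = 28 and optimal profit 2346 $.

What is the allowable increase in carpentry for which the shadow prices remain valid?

68

Binding constraints: carpentry, finishing. The basis is B = [[4,4],[3,2]] with det -4.
Per unit increase in carpentry, x* moves by d = (-0.5, 0.75).
The basis stays optimal until stools reaches 0; allowable increase = 68 hr.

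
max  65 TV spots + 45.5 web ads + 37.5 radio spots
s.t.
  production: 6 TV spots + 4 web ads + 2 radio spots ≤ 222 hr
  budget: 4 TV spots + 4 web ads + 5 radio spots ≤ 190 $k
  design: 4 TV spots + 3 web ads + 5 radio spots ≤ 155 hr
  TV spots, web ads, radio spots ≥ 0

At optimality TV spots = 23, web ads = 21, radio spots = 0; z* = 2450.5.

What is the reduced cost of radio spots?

Check each constraint at x*: production 222/222 (tight); budget 176/190 (slack 14); design 155/155 (tight).
Since budget is not tight, its dual is 0.
From A_Bᵀ y = c: 6·y_production + 4·y_design = 65; 4·y_production + 3·y_design = 45.5.
This yields shadow prices y_production = 6.5, y_design = 6.5.
Reduced cost of radio spots: c₃ − yᵀa₃ = 37.5 − (6.5·2 + 6.5·5) = 37.5 − 45.5 = -8.

-8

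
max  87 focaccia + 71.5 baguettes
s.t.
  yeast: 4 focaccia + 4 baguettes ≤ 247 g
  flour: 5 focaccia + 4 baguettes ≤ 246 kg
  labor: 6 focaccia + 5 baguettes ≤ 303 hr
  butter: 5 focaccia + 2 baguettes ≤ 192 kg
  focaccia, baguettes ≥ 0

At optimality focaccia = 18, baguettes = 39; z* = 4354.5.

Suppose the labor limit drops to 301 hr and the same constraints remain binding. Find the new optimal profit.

4335.5

Check each constraint at x*: yeast 228/247 (slack 19); flour 246/246 (tight); labor 303/303 (tight); butter 168/192 (slack 24).
Slack constraints have shadow price 0 (complementary slackness).
The binding rows give the dual system: 5·y_flour + 6·y_labor = 87 and 4·y_flour + 5·y_labor = 71.5.
→ y_flour = 6 and y_labor = 9.5.
Δz = y_labor·Δb = 9.5 × (-2) = -19, so new z* = 4354.5 − 19 = 4335.5.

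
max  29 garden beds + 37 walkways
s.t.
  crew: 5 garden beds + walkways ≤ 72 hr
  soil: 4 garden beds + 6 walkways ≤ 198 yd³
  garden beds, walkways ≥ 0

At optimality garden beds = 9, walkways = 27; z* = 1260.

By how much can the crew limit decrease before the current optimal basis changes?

39

Binding constraints: crew, soil. The basis is B = [[5,1],[4,6]] with det 26.
Per unit decrease in crew, x* moves by d = (-0.2308, 0.1538).
The basis stays optimal until garden beds reaches 0; allowable decrease = 39 hr.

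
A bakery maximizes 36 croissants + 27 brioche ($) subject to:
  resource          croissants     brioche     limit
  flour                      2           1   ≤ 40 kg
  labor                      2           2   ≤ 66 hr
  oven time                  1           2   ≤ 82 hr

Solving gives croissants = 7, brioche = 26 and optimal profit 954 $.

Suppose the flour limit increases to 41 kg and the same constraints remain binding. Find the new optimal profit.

At the optimum: flour uses 40 of 40 (binding); labor uses 66 of 66 (binding); oven time uses 59 of 82 (slack = 23).
Since oven time is not tight, its dual is 0.
Dual feasibility on the basic columns requires 2·y_flour + 2·y_labor = 36, 1·y_flour + 2·y_labor = 27.
This yields shadow prices y_flour = 9, y_labor = 9.
Δz = y_flour·Δb = 9 × (1) = 9, so new z* = 954 + 9 = 963.

963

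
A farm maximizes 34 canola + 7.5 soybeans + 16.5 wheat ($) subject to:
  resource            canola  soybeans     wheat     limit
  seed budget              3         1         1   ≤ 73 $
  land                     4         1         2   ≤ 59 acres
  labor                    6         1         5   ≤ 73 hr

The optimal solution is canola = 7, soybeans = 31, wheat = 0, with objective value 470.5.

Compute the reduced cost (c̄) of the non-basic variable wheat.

Binding: land and labor. Non-binding: seed budget (21 unused).
By complementary slackness, y = 0 for the non-binding constraint.
Dual feasibility on the basic columns requires 4·y_land + 6·y_labor = 34, 1·y_land + 1·y_labor = 7.5.
Solving: y_land = 5.5, y_labor = 2.
Reduced cost of wheat: c₃ − yᵀa₃ = 16.5 − (5.5·2 + 2·5) = 16.5 − 21 = -4.5.

-4.5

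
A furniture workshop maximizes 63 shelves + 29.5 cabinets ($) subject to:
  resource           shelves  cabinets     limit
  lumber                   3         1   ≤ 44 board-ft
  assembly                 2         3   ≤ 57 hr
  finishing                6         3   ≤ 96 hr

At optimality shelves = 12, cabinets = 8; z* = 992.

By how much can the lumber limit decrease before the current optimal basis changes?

Binding constraints: lumber, finishing. The basis is B = [[3,1],[6,3]] with det 3.
Per unit decrease in lumber, x* moves by d = (-1, 2).
The basis stays optimal until assembly becomes binding; allowable decrease = 2.25 board-ft.

2.25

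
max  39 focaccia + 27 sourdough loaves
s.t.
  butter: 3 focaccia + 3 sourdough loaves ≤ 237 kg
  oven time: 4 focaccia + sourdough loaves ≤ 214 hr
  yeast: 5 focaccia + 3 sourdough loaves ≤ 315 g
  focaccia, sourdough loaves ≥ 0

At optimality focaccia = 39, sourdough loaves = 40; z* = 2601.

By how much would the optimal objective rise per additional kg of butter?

3

Check each constraint at x*: butter 237/237 (tight); oven time 196/214 (slack 18); yeast 315/315 (tight).
Slack constraints have shadow price 0 (complementary slackness).
Dual feasibility on the basic columns requires 3·y_butter + 5·y_yeast = 39, 3·y_butter + 3·y_yeast = 27.
This yields shadow prices y_butter = 3, y_yeast = 6.
Shadow price of butter = 3.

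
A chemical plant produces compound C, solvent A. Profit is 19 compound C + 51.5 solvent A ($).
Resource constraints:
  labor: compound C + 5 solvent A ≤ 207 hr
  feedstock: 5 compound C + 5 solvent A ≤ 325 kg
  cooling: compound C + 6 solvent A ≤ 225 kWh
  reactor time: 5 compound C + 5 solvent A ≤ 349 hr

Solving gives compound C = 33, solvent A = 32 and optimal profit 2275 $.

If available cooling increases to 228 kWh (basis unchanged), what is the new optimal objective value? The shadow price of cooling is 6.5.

2294.5

Δb = 3, so new z* = 2275 + (6.5)·(3) = 2275 + 19.5 = 2294.5.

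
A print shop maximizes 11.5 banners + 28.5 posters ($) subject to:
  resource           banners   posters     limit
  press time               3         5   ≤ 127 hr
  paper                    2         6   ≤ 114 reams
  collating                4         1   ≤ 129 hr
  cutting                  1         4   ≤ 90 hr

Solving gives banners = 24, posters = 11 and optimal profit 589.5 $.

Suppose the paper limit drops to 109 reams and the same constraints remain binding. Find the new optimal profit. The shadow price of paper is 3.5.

Δb = -5, so new z* = 589.5 + (3.5)·(-5) = 589.5 − 17.5 = 572.

572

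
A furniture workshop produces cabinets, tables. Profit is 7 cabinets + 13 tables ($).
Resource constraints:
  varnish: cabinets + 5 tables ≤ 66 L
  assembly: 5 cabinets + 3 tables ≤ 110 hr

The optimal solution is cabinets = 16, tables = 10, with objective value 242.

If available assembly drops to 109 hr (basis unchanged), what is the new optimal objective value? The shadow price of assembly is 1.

Δb = -1, so new z* = 242 + (1)·(-1) = 242 − 1 = 241.

241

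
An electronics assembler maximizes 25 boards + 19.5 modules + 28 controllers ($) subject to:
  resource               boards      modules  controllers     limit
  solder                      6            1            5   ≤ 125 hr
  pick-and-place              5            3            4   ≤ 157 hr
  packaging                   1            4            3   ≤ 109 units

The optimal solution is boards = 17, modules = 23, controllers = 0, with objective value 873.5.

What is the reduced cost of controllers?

-1.5

At the optimum: solder uses 125 of 125 (binding); pick-and-place uses 154 of 157 (slack = 3); packaging uses 109 of 109 (binding).
Slack constraints have shadow price 0 (complementary slackness).
The binding rows give the dual system: 6·y_solder + 1·y_packaging = 25 and 1·y_solder + 4·y_packaging = 19.5.
→ y_solder = 3.5 and y_packaging = 4.
Reduced cost of controllers: c₃ − yᵀa₃ = 28 − (3.5·5 + 4·3) = 28 − 29.5 = -1.5.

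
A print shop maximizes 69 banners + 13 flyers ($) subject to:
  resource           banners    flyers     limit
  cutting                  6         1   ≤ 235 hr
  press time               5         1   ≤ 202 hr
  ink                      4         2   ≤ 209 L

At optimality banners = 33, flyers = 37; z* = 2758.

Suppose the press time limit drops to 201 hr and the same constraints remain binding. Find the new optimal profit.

2749

At the optimum: cutting uses 235 of 235 (binding); press time uses 202 of 202 (binding); ink uses 206 of 209 (slack = 3).
Since ink is not tight, its dual is 0.
From A_Bᵀ y = c: 6·y_cutting + 5·y_press time = 69; 1·y_cutting + 1·y_press time = 13.
This yields shadow prices y_cutting = 4, y_press time = 9.
Δz = y_press time·Δb = 9 × (-1) = -9, so new z* = 2758 − 9 = 2749.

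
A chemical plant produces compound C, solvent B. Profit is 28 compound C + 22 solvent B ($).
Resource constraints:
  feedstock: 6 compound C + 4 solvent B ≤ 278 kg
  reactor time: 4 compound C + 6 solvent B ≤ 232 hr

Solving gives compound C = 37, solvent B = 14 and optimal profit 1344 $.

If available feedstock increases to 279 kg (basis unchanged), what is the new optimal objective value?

At the optimum: feedstock uses 278 of 278 (binding); reactor time uses 232 of 232 (binding).
Dual feasibility on the basic columns requires 6·y_feedstock + 4·y_reactor time = 28, 4·y_feedstock + 6·y_reactor time = 22.
→ y_feedstock = 4 and y_reactor time = 1.
Δz = y_feedstock·Δb = 4 × (1) = 4, so new z* = 1344 + 4 = 1348.

1348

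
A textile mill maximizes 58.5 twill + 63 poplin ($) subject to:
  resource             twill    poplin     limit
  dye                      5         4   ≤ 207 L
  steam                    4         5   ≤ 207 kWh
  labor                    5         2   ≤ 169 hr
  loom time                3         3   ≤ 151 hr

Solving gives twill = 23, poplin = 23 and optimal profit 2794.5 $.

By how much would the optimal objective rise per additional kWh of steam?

Binding: dye and steam. Non-binding: labor (8 unused), loom time (13 unused).
Slack constraints have shadow price 0 (complementary slackness).
Dual feasibility on the basic columns requires 5·y_dye + 4·y_steam = 58.5, 4·y_dye + 5·y_steam = 63.
Solving: y_dye = 4.5, y_steam = 9.
Shadow price of steam = 9.

9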